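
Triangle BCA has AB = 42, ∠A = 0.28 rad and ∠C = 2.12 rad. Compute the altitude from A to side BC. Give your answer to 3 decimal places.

The third angle is ∠B = π − ∠C − ∠A = 0.742 rad.
Law of sines: CA = AB·sin B/sin C ≈ 33.261.
Law of sines: BC = AB·sin A/sin C ≈ 13.608.
Area = ½·AB·CA·sin A ≈ 193.03.
The altitude from A has length 2·area/BC ≈ 28.369.

h_A ≈ 28.369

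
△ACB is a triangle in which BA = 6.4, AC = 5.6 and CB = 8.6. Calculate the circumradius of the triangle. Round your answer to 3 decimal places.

R ≈ 4.301

By the law of cosines, cos A = (BA² + AC² − CB²) / (2·BA·AC) ≈ -0.02288, so ∠A ≈ 91.31°.
Circumradius = CB/(2 sin A) ≈ 4.3011.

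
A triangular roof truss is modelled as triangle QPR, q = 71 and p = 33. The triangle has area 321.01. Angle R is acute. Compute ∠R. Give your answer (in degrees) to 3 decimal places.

∠R ≈ 15.903°

From area = ½·q·p·sin R, we get sin R = 2·area/(q·p) ≈ 0.27402.
Taking the acute solution, ∠R ≈ 15.90°.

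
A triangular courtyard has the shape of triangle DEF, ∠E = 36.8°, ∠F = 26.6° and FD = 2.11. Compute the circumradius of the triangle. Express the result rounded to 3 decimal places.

R ≈ 1.761

The third angle is ∠D = 180° − ∠E − ∠F = 116.60°.
Law of sines: EF = FD·sin D/sin E ≈ 3.1496.
Law of sines: DE = FD·sin F/sin E ≈ 1.5772.
Circumradius = FD/(2 sin E) ≈ 1.7612.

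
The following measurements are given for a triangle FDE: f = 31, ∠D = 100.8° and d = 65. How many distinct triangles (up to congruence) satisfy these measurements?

f·sin D = 31·sin(100.8°) ≈ 30.45.
Since ∠D is not acute, a triangle exists only if d > f; here d > f, so there is exactly one triangle.

1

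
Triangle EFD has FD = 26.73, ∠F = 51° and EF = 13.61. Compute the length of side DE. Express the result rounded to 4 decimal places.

By the law of cosines, DE² = EF² + FD² − 2·EF·FD·cos F = 441.84, so DE ≈ 21.02.

21.0199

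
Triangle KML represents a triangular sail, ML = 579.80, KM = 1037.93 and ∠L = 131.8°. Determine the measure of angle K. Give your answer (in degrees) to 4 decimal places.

Law of sines: sin K = ML·sin L/KM ≈ 0.41643.
Since KM ≥ ML, only the acute value applies: ∠K ≈ 24.61°.
Then ∠M = 180° − ∠L − ∠K ≈ 23.59°.

24.6095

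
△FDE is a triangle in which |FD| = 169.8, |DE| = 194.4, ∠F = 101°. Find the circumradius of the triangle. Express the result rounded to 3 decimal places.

99.019

Law of sines: sin E = |FD|·sin F/|DE| ≈ 0.85741.
Since |DE| ≥ |FD|, only the acute value applies: ∠E ≈ 59.03°.
Then ∠D = 180° − ∠F − ∠E ≈ 19.97°.
Law of sines gives |EF| = |DE|·sin D/sin F ≈ 67.646.
Circumradius = |DE|/(2 sin F) ≈ 99.019.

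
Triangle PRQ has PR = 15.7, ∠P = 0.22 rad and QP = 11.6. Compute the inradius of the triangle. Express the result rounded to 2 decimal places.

r ≈ 1.23

By the law of cosines, RQ² = QP² + PR² − 2·QP·PR·cos P = 25.589, so RQ ≈ 5.0586.
Area = ½·QP·PR·sin P ≈ 19.872.
Semiperimeter s = (5.0586+11.6+15.7)/2 = 16.179.
Inradius = area/s = 19.872/16.179 ≈ 1.2282.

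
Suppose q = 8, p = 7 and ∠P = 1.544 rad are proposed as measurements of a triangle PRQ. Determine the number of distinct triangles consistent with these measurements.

0

q·sin P = 8·sin(1.544 rad) ≈ 7.997.
Since p = 7 < 7.997 = q sin P, no triangle exists.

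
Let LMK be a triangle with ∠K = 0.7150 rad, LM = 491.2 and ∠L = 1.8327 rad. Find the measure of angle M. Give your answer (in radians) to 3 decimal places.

0.594

The third angle is ∠M = π − ∠K − ∠L = 0.5939 rad.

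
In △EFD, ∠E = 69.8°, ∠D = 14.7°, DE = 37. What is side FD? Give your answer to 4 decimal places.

34.8848

The third angle is ∠F = 180° − ∠D − ∠E = 95.50°.
Law of sines: FD = DE·sin E/sin F ≈ 34.885.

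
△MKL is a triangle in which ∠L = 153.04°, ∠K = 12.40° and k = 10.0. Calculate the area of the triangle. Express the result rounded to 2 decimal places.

The third angle is ∠M = 180° − ∠K − ∠L = 14.56°.
Law of sines: m = k·sin M/sin K ≈ 11.707.
Law of sines: l = k·sin L/sin K ≈ 21.113.
Area = ½·k·m·sin L ≈ 26.538.

area ≈ 26.54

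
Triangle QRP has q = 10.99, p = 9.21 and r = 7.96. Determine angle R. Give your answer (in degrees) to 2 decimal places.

∠R ≈ 45.36°

By the law of cosines, cos R = (p² + q² − r²) / (2·p·q) ≈ 0.70266, so ∠R ≈ 45.36°.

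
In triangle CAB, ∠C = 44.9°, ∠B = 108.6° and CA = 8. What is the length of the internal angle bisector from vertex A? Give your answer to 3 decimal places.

The third angle is ∠A = 180° − ∠B − ∠C = 26.50°.
Law of sines: AB = CA·sin C/sin B ≈ 5.9582.
Law of sines: BC = CA·sin A/sin B ≈ 3.7663.
The bisector from A has length 2·CA·AB·cos(∠A/2)/(CA+AB) ≈ 6.6479.

t_A ≈ 6.648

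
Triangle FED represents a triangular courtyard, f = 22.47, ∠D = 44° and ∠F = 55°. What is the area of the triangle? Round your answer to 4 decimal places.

area ≈ 211.4476

The third angle is ∠E = 180° − ∠D − ∠F = 81.00°.
Law of sines: e = f·sin E/sin F ≈ 27.093.
Law of sines: d = f·sin D/sin F ≈ 19.055.
Area = ½·f·e·sin D ≈ 211.45.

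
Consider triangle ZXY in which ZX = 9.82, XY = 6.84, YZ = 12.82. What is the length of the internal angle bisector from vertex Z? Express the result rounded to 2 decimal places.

t_Z ≈ 10.70

By the law of cosines, cos Z = (YZ² + ZX² − XY²) / (2·YZ·ZX) ≈ 0.84993, so ∠Z ≈ 31.80°.
The bisector from Z has length 2·YZ·ZX·cos(∠Z/2)/(YZ+ZX) ≈ 10.696.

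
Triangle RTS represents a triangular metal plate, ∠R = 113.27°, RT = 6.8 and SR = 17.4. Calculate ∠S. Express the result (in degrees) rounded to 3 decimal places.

∠S ≈ 17.276°

By the law of cosines, TS² = SR² + RT² − 2·SR·RT·cos R = 442.49, so TS ≈ 21.035.
Law of cosines again: cos S = (TS² + SR² − RT²)/(2·TS·SR) ≈ 0.95489, so ∠S ≈ 17.28°.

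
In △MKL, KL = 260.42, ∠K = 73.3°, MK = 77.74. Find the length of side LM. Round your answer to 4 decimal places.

249.4531

By the law of cosines, LM² = MK² + KL² − 2·MK·KL·cos K = 62227, so LM ≈ 249.45.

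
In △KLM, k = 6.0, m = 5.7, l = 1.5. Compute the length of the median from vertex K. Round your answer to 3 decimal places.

2.893

Median from K: ½√(2·l² + 2·m² − k²) ≈ 2.8931.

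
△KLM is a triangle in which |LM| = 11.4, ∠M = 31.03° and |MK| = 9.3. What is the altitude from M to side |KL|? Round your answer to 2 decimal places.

By the law of cosines, |KL|² = |LM|² + |MK|² − 2·|LM|·|MK|·cos M = 34.753, so |KL| ≈ 5.8952.
Area = ½·|LM|·|MK|·sin M ≈ 27.326.
The altitude from M has length 2·area/|KL| ≈ 9.2706.

9.27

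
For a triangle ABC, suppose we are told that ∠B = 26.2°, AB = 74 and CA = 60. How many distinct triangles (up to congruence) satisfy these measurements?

AB·sin B = 74·sin(26.2°) ≈ 32.67.
Since AB sin B < CA < AB (32.67 < 60 < 74), two triangles exist.

2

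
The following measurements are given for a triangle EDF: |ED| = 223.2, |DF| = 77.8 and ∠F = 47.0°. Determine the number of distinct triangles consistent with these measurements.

|DF|·sin F = 77.8·sin(47.0°) ≈ 56.9.
Since |ED| ≥ |DF|, exactly one triangle exists.

1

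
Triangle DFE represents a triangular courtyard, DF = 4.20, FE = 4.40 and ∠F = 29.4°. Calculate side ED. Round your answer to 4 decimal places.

2.1909

By the law of cosines, ED² = DF² + FE² − 2·DF·FE·cos F = 4.7999, so ED ≈ 2.1909.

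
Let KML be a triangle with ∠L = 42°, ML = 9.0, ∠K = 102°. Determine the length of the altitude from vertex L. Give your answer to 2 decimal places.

5.29

The third angle is ∠M = 180° − ∠L − ∠K = 36.00°.
Law of sines: LK = ML·sin M/sin K ≈ 5.4083.
Law of sines: KM = ML·sin L/sin K ≈ 6.1567.
Area = ½·ML·LK·sin L ≈ 16.285.
The altitude from L has length 2·area/KM ≈ 5.2901.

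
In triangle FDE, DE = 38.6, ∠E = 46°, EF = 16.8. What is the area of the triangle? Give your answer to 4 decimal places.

Area = ½·DE·EF·sin E ≈ 233.24.

area ≈ 233.2387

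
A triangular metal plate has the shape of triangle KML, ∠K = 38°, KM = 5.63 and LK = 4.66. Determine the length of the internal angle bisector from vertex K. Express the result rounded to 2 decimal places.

By the law of cosines, ML² = LK² + KM² − 2·LK·KM·cos K = 12.064, so ML ≈ 3.4734.
The bisector from K has length 2·LK·KM·cos(∠K/2)/(LK+KM) ≈ 4.8215.

4.82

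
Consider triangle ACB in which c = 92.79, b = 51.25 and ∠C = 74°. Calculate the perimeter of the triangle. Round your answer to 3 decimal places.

Law of sines: sin B = b·sin C/c ≈ 0.53093.
Since c ≥ b, only the acute value applies: ∠B ≈ 32.07°.
Then ∠A = 180° − ∠C − ∠B ≈ 73.93°.
Law of sines gives a = c·sin A/sin C ≈ 92.758.
Semiperimeter s = (92.758+92.79+51.25)/2 = 118.4.
Perimeter = 92.758 + 92.79 + 51.25 = 236.8.

236.798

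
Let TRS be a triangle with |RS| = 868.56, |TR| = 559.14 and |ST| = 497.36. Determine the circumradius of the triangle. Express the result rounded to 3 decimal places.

By the law of cosines, cos T = (|ST|² + |TR|² − |RS|²) / (2·|ST|·|TR|) ≈ -0.34951, so ∠T ≈ 110.46°.
Circumradius = |RS|/(2 sin T) ≈ 463.51.

463.512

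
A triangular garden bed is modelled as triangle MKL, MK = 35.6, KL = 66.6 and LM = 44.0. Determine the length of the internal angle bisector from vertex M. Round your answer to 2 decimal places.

t_M ≈ 21.68

By the law of cosines, cos M = (LM² + MK² − KL²) / (2·LM·MK) ≈ -0.39332, so ∠M ≈ 1.975 rad.
The bisector from M has length 2·LM·MK·cos(∠M/2)/(LM+MK) ≈ 21.676.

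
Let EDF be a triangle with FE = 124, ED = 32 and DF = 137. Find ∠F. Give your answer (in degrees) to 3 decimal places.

By the law of cosines, cos F = (DF² + FE² − ED²) / (2·DF·FE) ≈ 0.97484, so ∠F ≈ 12.88°.

∠F ≈ 12.881°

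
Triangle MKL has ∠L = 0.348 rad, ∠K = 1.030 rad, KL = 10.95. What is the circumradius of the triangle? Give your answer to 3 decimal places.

The third angle is ∠M = π − ∠K − ∠L = 1.764 rad.
Law of sines: LM = KL·sin K/sin M ≈ 9.5646.
Law of sines: MK = KL·sin L/sin M ≈ 3.8046.
Circumradius = KL/(2 sin M) ≈ 5.5784.

R ≈ 5.578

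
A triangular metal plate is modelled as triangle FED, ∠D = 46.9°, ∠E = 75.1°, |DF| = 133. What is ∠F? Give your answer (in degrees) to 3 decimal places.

The third angle is ∠F = 180° − ∠E − ∠D = 58.00°.

∠F ≈ 58.000°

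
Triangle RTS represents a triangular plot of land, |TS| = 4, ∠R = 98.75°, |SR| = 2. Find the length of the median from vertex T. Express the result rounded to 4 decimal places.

3.4691

Law of sines: sin T = |SR|·sin R/|TS| ≈ 0.49418.
Since |TS| ≥ |SR|, only the acute value applies: ∠T ≈ 29.62°.
Then ∠S = 180° − ∠R − ∠T ≈ 51.63°.
Law of sines gives |RT| = |TS|·sin S/sin R ≈ 3.1732.
Median from T: ½√(2·|RT|² + 2·|TS|² − |SR|²) ≈ 3.4691.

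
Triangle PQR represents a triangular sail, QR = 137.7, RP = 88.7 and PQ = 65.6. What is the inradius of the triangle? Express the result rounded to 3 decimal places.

16.183

Semiperimeter s = (137.7 + 88.7 + 65.6)/2 = 146.
Heron's formula: area = √(146·8.3·57.3·80.4) ≈ 2362.8.
Inradius = area/s = 2362.8/146 ≈ 16.183.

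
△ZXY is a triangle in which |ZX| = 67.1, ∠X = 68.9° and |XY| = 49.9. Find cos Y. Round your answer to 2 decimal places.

By the law of cosines, |YZ|² = |ZX|² + |XY|² − 2·|ZX|·|XY|·cos X = 4581.7, so |YZ| ≈ 67.688.
Law of cosines again: cos Y = (|XY|² + |YZ|² − |ZX|²)/(2·|XY|·|YZ|) ≈ 0.38034, so ∠Y ≈ 67.65°.

cos Y ≈ 0.38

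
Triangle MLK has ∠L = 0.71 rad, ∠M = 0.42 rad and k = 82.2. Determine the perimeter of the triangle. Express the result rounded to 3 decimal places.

178.504

The third angle is ∠K = π − ∠M − ∠L = 2.012 rad.
Law of sines: m = k·sin M/sin K ≈ 37.06.
Law of sines: l = k·sin L/sin K ≈ 59.244.
Semiperimeter s = (37.06+59.244+82.2)/2 = 89.252.
Perimeter = 37.06 + 59.244 + 82.2 = 178.5.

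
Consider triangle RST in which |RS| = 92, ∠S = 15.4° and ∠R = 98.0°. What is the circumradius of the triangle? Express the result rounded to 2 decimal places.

The third angle is ∠T = 180° − ∠R − ∠S = 66.60°.
Law of sines: |ST| = |RS|·sin R/sin T ≈ 99.269.
Law of sines: |TR| = |RS|·sin S/sin T ≈ 26.621.
Circumradius = |RS|/(2 sin T) ≈ 50.122.

50.12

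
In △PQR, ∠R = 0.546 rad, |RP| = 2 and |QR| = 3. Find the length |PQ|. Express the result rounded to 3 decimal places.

By the law of cosines, |PQ|² = |QR|² + |RP|² − 2·|QR|·|RP|·cos R = 2.7447, so |PQ| ≈ 1.6567.

1.657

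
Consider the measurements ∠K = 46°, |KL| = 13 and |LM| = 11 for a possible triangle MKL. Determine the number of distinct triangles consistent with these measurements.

|KL|·sin K = 13·sin(46°) ≈ 9.351.
Since |KL| sin K < |LM| < |KL| (9.351 < 11 < 13), two triangles exist.

2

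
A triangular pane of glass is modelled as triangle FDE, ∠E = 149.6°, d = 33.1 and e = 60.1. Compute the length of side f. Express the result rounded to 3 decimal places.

Law of sines: sin D = d·sin E/e ≈ 0.27870.
Since e ≥ d, only the acute value applies: ∠D ≈ 16.18°.
Then ∠F = 180° − ∠E − ∠D ≈ 14.22°.
Law of sines gives f = e·sin F/sin E ≈ 29.17.

29.170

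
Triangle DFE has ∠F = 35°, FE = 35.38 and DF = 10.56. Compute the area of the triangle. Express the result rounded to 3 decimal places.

107.148

Area = ½·DF·FE·sin F ≈ 107.15.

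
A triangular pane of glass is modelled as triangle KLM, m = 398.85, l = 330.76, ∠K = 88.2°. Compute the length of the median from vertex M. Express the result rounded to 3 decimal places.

By the law of cosines, k² = l² + m² − 2·l·m·cos K = 2.602e+05, so k ≈ 510.09.
Median from M: ½√(2·k² + 2·l² − m²) ≈ 380.83.

m_M ≈ 380.826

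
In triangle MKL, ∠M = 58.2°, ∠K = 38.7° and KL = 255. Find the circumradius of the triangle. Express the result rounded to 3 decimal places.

The third angle is ∠L = 180° − ∠M − ∠K = 83.10°.
Law of sines: LM = KL·sin K/sin M ≈ 187.6.
Law of sines: MK = KL·sin L/sin M ≈ 297.86.
Circumradius = KL/(2 sin M) ≈ 150.02.

R ≈ 150.019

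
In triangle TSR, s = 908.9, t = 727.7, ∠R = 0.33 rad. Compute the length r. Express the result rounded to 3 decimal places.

By the law of cosines, r² = t² + s² − 2·t·s·cos R = 1.0421e+05, so r ≈ 322.81.

322.815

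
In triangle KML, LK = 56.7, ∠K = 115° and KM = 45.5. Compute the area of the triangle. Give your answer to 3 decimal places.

Area = ½·LK·KM·sin K ≈ 1169.1.

area ≈ 1169.069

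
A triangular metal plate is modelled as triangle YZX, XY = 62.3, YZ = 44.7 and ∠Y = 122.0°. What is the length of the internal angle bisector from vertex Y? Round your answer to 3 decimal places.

t_Y ≈ 25.236

By the law of cosines, ZX² = XY² + YZ² − 2·XY·YZ·cos Y = 8830.8, so ZX ≈ 93.972.
The bisector from Y has length 2·XY·YZ·cos(∠Y/2)/(XY+YZ) ≈ 25.236.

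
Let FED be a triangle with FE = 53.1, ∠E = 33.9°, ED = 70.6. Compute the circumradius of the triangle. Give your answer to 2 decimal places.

By the law of cosines, DF² = FE² + ED² − 2·FE·ED·cos E = 1580.8, so DF ≈ 39.759.
Area = ½·FE·ED·sin E ≈ 1045.5.
Circumradius = DF/(2 sin E) ≈ 35.643.

R ≈ 35.64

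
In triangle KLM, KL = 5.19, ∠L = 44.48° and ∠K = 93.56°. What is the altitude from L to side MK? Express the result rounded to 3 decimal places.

h_L ≈ 5.180

The third angle is ∠M = 180° − ∠K − ∠L = 41.96°.
Law of sines: LM = KL·sin K/sin M ≈ 7.7474.
Law of sines: MK = KL·sin L/sin M ≈ 5.4388.
Area = ½·KL·LM·sin L ≈ 14.086.
The altitude from L has length 2·area/MK ≈ 5.18.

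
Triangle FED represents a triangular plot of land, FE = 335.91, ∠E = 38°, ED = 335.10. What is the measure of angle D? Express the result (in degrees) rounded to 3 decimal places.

71.201

By the law of cosines, DF² = FE² + ED² − 2·FE·ED·cos E = 47725, so DF ≈ 218.46.
Law of cosines again: cos D = (ED² + DF² − FE²)/(2·ED·DF) ≈ 0.32225, so ∠D ≈ 71.20°.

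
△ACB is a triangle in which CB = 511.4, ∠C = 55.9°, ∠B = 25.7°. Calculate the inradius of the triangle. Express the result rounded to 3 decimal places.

81.583

The third angle is ∠A = 180° − ∠C − ∠B = 98.40°.
Law of sines: BA = CB·sin C/sin A ≈ 428.06.
Law of sines: AC = CB·sin B/sin A ≈ 224.18.
Area = ½·CB·BA·sin B ≈ 47466.
Semiperimeter s = (511.4+428.06+224.18)/2 = 581.82.
Inradius = area/s = 47466/581.82 ≈ 81.583.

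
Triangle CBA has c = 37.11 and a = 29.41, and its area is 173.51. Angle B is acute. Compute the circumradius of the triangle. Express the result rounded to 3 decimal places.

From area = ½·a·c·sin B, we get sin B = 2·area/(a·c) ≈ 0.31796.
Taking the acute solution, ∠B ≈ 18.54°.
Law of cosines then gives b ≈ 13.136.
Circumradius = b/(2 sin B) ≈ 20.658.

20.658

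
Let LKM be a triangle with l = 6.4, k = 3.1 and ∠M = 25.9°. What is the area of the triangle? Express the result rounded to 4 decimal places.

4.3331

Area = ½·l·k·sin M ≈ 4.3331.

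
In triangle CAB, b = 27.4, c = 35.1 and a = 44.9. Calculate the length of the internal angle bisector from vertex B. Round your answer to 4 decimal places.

t_B ≈ 37.2977

By the law of cosines, cos B = (c² + a² − b²) / (2·c·a) ≈ 0.79228, so ∠B ≈ 0.656 rad.
The bisector from B has length 2·c·a·cos(∠B/2)/(c+a) ≈ 37.298.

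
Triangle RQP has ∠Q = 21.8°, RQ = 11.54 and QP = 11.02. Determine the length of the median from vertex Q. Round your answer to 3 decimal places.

m_Q ≈ 11.077

By the law of cosines, PR² = RQ² + QP² − 2·RQ·QP·cos Q = 18.459, so PR ≈ 4.2964.
Median from Q: ½√(2·RQ² + 2·QP² − PR²) ≈ 11.077.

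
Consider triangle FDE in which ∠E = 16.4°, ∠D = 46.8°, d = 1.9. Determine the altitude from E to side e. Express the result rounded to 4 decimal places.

The third angle is ∠F = 180° − ∠D − ∠E = 116.80°.
Law of sines: f = d·sin F/sin D ≈ 2.3265.
Law of sines: e = d·sin E/sin D ≈ 0.7359.
Area = ½·d·f·sin E ≈ 0.62401.
The altitude from E has length 2·area/e ≈ 1.6959.

h_E ≈ 1.6959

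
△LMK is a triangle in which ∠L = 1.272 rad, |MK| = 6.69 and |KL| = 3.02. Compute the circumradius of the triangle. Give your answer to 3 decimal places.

R ≈ 3.500

Law of sines: sin M = |KL|·sin L/|MK| ≈ 0.43142.
Since |MK| ≥ |KL|, only the acute value applies: ∠M ≈ 0.446 rad.
Then ∠K = π − ∠L − ∠M ≈ 1.424 rad.
Law of sines gives |LM| = |MK|·sin K/sin L ≈ 6.9244.
Circumradius = |MK|/(2 sin L) ≈ 3.5001.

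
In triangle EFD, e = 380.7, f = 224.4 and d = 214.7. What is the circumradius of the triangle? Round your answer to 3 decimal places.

By the law of cosines, cos E = (f² + d² − e²) / (2·f·d) ≈ -0.50314, so ∠E ≈ 120.21°.
Circumradius = e/(2 sin E) ≈ 220.26.

220.260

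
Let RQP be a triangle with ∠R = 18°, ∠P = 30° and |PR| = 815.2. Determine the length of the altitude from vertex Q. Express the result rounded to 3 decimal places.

h_Q ≈ 169.490

The third angle is ∠Q = 180° − ∠P − ∠R = 132.00°.
Law of sines: |QP| = |PR|·sin R/sin Q ≈ 338.98.
Law of sines: |RQ| = |PR|·sin P/sin Q ≈ 548.48.
Area = ½·|PR|·|QP|·sin P ≈ 69084.
The altitude from Q has length 2·area/|PR| ≈ 169.49.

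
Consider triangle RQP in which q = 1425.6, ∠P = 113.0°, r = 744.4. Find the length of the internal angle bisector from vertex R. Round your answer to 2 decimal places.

t_R ≈ 1580.68

By the law of cosines, p² = r² + q² − 2·r·q·cos P = 3.4158e+06, so p ≈ 1848.2.
Law of cosines again: cos R = (q² + p² − r²)/(2·q·p) ≈ 0.92873, so ∠R ≈ 21.76°.
The bisector from R has length 2·q·p·cos(∠R/2)/(q+p) ≈ 1580.7.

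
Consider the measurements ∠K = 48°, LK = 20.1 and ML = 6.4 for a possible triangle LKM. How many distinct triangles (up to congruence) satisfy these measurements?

LK·sin K = 20.1·sin(48°) ≈ 14.94.
Since ML = 6.4 < 14.94 = LK sin K, no triangle exists.

0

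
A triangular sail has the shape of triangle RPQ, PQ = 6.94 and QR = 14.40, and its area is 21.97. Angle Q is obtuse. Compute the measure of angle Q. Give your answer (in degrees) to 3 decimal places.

From area = ½·PQ·QR·sin Q, we get sin Q = 2·area/(PQ·QR) ≈ 0.43968.
Taking the obtuse solution, ∠Q ≈ 153.92°.

153.916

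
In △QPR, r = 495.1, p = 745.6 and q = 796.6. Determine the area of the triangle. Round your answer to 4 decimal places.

179820.0259

Semiperimeter s = (796.6 + 745.6 + 495.1)/2 = 1018.7.
Heron's formula: area = √(1018.7·222.05·273.05·523.55) ≈ 1.7982e+05.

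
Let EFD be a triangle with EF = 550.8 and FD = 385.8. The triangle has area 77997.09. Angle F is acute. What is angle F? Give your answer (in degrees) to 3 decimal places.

From area = ½·EF·FD·sin F, we get sin F = 2·area/(EF·FD) ≈ 0.73409.
Taking the acute solution, ∠F ≈ 47.23°.

∠F ≈ 47.231°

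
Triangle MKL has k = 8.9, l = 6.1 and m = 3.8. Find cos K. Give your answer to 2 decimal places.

By the law of cosines, cos K = (l² + m² − k²) / (2·l·m) ≈ -0.59448, so ∠K ≈ 126.48°.

cos K ≈ -0.59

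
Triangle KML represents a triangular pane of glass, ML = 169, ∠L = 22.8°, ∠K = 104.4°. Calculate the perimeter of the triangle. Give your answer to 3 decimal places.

The third angle is ∠M = 180° − ∠L − ∠K = 52.80°.
Law of sines: LK = ML·sin M/sin K ≈ 138.98.
Law of sines: KM = ML·sin L/sin K ≈ 67.614.
Semiperimeter s = (169+138.98+67.614)/2 = 187.8.
Perimeter = 169 + 138.98 + 67.614 = 375.59.

perimeter ≈ 375.594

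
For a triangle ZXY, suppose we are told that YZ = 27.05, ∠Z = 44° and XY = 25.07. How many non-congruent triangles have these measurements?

2

YZ·sin Z = 27.05·sin(44°) ≈ 18.79.
Since YZ sin Z < XY < YZ (18.79 < 25.07 < 27.05), two triangles exist.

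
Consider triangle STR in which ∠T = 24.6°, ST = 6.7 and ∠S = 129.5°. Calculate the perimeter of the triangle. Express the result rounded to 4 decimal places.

24.9210

The third angle is ∠R = 180° − ∠S − ∠T = 25.90°.
Law of sines: TR = ST·sin S/sin R ≈ 11.836.
Law of sines: RS = ST·sin T/sin R ≈ 6.3852.
Semiperimeter s = (11.836+6.3852+6.7)/2 = 12.461.
Perimeter = 11.836 + 6.3852 + 6.7 = 24.921.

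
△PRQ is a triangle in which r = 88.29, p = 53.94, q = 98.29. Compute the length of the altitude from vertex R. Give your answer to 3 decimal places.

Semiperimeter s = (53.94 + 88.29 + 98.29)/2 = 120.26.
Heron's formula: area = √(120.26·66.32·31.97·21.97) ≈ 2366.8.
The altitude from R has length 2·area/r ≈ 53.615.

53.615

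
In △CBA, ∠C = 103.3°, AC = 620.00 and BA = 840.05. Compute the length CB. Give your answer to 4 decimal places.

Law of sines: sin B = AC·sin C/BA ≈ 0.71826.
Since BA ≥ AC, only the acute value applies: ∠B ≈ 45.91°.
Then ∠A = 180° − ∠C − ∠B ≈ 30.79°.
Law of sines gives CB = BA·sin A/sin C ≈ 441.86.

441.8583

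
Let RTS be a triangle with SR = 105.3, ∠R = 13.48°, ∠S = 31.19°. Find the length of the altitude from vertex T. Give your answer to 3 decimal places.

The third angle is ∠T = 180° − ∠S − ∠R = 135.33°.
Law of sines: TS = SR·sin R/sin T ≈ 34.915.
Law of sines: RT = SR·sin S/sin T ≈ 77.569.
Area = ½·SR·TS·sin S ≈ 952.
The altitude from T has length 2·area/SR ≈ 18.082.

18.082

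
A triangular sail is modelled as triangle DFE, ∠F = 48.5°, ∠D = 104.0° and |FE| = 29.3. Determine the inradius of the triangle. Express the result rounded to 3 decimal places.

r ≈ 4.646

The third angle is ∠E = 180° − ∠D − ∠F = 27.50°.
Law of sines: |ED| = |FE|·sin F/sin D ≈ 22.616.
Law of sines: |DF| = |FE|·sin E/sin D ≈ 13.943.
Area = ½·|FE|·|ED|·sin E ≈ 152.99.
Semiperimeter s = (29.3+22.616+13.943)/2 = 32.93.
Inradius = area/s = 152.99/32.93 ≈ 4.6459.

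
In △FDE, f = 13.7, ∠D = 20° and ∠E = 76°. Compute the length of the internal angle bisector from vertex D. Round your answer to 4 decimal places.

The third angle is ∠F = 180° − ∠D − ∠E = 84.00°.
Law of sines: d = f·sin D/sin F ≈ 4.7115.
Law of sines: e = f·sin E/sin F ≈ 13.366.
The bisector from D has length 2·e·f·cos(∠D/2)/(e+f) ≈ 13.326.

13.3255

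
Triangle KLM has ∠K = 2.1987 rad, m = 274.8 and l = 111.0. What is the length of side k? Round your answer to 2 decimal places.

351.67

By the law of cosines, k² = l² + m² − 2·l·m·cos K = 1.2367e+05, so k ≈ 351.67.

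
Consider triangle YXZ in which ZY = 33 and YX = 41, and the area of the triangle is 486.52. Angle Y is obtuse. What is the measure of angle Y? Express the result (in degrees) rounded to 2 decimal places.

From area = ½·ZY·YX·sin Y, we get sin Y = 2·area/(ZY·YX) ≈ 0.71917.
Taking the obtuse solution, ∠Y ≈ 134.01°.

134.01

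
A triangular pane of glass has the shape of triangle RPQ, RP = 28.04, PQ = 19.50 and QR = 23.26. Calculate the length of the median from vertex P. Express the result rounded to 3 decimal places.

21.166

Median from P: ½√(2·RP² + 2·PQ² − QR²) ≈ 21.166.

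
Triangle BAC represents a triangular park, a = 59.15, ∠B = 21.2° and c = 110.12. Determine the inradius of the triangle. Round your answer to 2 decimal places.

r ≈ 10.32

By the law of cosines, b² = a² + c² − 2·a·c·cos B = 3479.6, so b ≈ 58.988.
Area = ½·a·c·sin B ≈ 1177.7.
Semiperimeter s = (58.988+59.15+110.12)/2 = 114.13.
Inradius = area/s = 1177.7/114.13 ≈ 10.319.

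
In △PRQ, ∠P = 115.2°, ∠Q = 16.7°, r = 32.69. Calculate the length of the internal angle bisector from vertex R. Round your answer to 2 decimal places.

17.49

The third angle is ∠R = 180° − ∠Q − ∠P = 48.10°.
Law of sines: p = r·sin P/sin R ≈ 39.74.
Law of sines: q = r·sin Q/sin R ≈ 12.621.
The bisector from R has length 2·q·p·cos(∠R/2)/(q+p) ≈ 17.494.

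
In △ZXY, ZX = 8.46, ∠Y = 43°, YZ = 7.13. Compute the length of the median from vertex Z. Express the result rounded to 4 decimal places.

m_Z ≈ 4.9371

Law of sines: sin X = YZ·sin Y/ZX ≈ 0.57478.
Since ZX ≥ YZ, only the acute value applies: ∠X ≈ 35.08°.
Then ∠Z = 180° − ∠Y − ∠X ≈ 101.92°.
Law of sines gives XY = ZX·sin Z/sin Y ≈ 12.137.
Median from Z: ½√(2·YZ² + 2·ZX² − XY²) ≈ 4.9371.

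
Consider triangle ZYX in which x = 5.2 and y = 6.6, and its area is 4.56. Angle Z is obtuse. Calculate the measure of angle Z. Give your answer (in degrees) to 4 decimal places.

From area = ½·y·x·sin Z, we get sin Z = 2·area/(y·x) ≈ 0.26573.
Taking the obtuse solution, ∠Z ≈ 164.59°.

∠Z ≈ 164.5894°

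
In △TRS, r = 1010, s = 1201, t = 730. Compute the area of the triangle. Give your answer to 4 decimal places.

367611.6345

Semiperimeter p = (730 + 1010 + 1201)/2 = 1470.5.
Heron's formula: area = √(1470.5·740.5·460.5·269.5) ≈ 3.6761e+05.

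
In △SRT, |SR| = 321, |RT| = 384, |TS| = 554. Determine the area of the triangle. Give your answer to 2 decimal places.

59996.33

Semiperimeter s = (384 + 554 + 321)/2 = 629.5.
Heron's formula: area = √(629.5·245.5·75.5·308.5) ≈ 59996.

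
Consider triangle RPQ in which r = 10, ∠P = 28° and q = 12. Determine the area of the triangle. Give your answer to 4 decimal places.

Area = ½·q·r·sin P ≈ 28.168.

area ≈ 28.1683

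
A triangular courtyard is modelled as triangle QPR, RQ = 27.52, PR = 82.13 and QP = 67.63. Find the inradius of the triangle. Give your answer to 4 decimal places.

r ≈ 9.7114

Semiperimeter s = (82.13 + 27.52 + 67.63)/2 = 88.64.
Heron's formula: area = √(88.64·6.51·61.12·21.01) ≈ 860.82.
Inradius = area/s = 860.82/88.64 ≈ 9.7114.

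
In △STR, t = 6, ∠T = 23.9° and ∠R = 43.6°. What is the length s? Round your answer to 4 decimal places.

The third angle is ∠S = 180° − ∠T − ∠R = 112.50°.
Law of sines: s = t·sin S/sin T ≈ 13.682.

13.6823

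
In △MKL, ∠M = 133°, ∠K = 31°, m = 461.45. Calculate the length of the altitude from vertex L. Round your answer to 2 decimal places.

237.66

The third angle is ∠L = 180° − ∠M − ∠K = 16.00°.
Law of sines: k = m·sin K/sin M ≈ 324.96.
Law of sines: l = m·sin L/sin M ≈ 173.91.
Area = ½·m·k·sin L ≈ 20667.
The altitude from L has length 2·area/l ≈ 237.66.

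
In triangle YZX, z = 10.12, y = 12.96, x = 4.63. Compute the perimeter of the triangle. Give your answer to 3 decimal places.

Perimeter = 12.96 + 10.12 + 4.63 = 27.71.

perimeter ≈ 27.710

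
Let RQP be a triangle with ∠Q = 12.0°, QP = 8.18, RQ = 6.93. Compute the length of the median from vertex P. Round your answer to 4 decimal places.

m_P ≈ 4.8446

By the law of cosines, PR² = RQ² + QP² − 2·RQ·QP·cos Q = 4.04, so PR ≈ 2.01.
Median from P: ½√(2·QP² + 2·PR² − RQ²) ≈ 4.8446.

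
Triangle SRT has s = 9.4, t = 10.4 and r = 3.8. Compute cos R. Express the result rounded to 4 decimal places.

By the law of cosines, cos R = (t² + s² − r²) / (2·t·s) ≈ 0.93126, so ∠R ≈ 21.37°.

cos R ≈ 0.9313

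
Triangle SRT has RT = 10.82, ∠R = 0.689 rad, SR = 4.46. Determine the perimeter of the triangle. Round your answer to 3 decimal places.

perimeter ≈ 23.184

By the law of cosines, TS² = SR² + RT² − 2·SR·RT·cos R = 62.466, so TS ≈ 7.9036.
Semiperimeter s = (10.82+7.9036+4.46)/2 = 11.592.
Perimeter = 10.82 + 7.9036 + 4.46 = 23.184.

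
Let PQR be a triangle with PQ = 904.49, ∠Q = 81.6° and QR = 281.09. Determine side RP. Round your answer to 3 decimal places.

By the law of cosines, RP² = PQ² + QR² − 2·PQ·QR·cos Q = 8.2283e+05, so RP ≈ 907.1.

907.101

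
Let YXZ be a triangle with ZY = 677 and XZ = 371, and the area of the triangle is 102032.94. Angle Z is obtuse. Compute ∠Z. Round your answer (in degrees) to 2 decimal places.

From area = ½·XZ·ZY·sin Z, we get sin Z = 2·area/(XZ·ZY) ≈ 0.81247.
Taking the obtuse solution, ∠Z ≈ 125.66°.

∠Z ≈ 125.66°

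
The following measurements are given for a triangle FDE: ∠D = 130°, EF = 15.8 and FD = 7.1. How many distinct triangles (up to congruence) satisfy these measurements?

FD·sin D = 7.1·sin(130°) ≈ 5.439.
Since ∠D is not acute, a triangle exists only if EF > FD; here EF > FD, so there is exactly one triangle.

1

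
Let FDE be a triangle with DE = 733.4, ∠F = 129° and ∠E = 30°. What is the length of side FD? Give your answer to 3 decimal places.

The third angle is ∠D = 180° − ∠E − ∠F = 21.00°.
Law of sines: FD = DE·sin E/sin F ≈ 471.85.

471.855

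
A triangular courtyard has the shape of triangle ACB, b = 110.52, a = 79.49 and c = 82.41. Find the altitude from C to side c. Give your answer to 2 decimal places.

h_C ≈ 79.30

Semiperimeter s = (79.49 + 82.41 + 110.52)/2 = 136.21.
Heron's formula: area = √(136.21·56.72·53.8·25.69) ≈ 3267.7.
The altitude from C has length 2·area/c ≈ 79.304.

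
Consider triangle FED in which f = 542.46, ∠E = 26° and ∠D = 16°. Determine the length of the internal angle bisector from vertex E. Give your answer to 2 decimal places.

The third angle is ∠F = 180° − ∠E − ∠D = 138.00°.
Law of sines: e = f·sin E/sin F ≈ 355.38.
Law of sines: d = f·sin D/sin F ≈ 223.46.
The bisector from E has length 2·d·f·cos(∠E/2)/(d+f) ≈ 308.41.

308.41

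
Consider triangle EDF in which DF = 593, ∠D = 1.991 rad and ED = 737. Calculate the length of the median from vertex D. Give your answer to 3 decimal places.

m_D ≈ 366.824

By the law of cosines, FE² = ED² + DF² − 2·ED·DF·cos D = 1.2514e+06, so FE ≈ 1118.7.
Median from D: ½√(2·ED² + 2·DF² − FE²) ≈ 366.82.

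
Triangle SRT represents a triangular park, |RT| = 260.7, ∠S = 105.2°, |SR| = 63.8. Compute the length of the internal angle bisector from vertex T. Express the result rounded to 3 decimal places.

t_T ≈ 246.304

Law of sines: sin T = |SR|·sin S/|RT| ≈ 0.23616.
Since |RT| ≥ |SR|, only the acute value applies: ∠T ≈ 13.66°.
Then ∠R = 180° − ∠S − ∠T ≈ 61.14°.
Law of sines gives |TS| = |RT|·sin R/sin S ≈ 236.6.
The bisector from T has length 2·|RT|·|TS|·cos(∠T/2)/(|RT|+|TS|) ≈ 246.3.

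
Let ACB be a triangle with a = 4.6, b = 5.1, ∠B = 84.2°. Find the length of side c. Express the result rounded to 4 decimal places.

2.7157

Law of sines: sin A = a·sin B/b ≈ 0.89734.
Since b ≥ a, only the acute value applies: ∠A ≈ 63.81°.
Then ∠C = 180° − ∠B − ∠A ≈ 31.99°.
Law of sines gives c = b·sin C/sin B ≈ 2.7157.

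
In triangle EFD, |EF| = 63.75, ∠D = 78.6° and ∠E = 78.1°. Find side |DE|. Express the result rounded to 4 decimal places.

25.7235

The third angle is ∠F = 180° − ∠D − ∠E = 23.30°.
Law of sines: |DE| = |EF|·sin F/sin D ≈ 25.724.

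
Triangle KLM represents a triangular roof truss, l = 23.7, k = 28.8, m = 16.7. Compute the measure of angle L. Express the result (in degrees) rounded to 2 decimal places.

By the law of cosines, cos L = (m² + k² − l²) / (2·m·k) ≈ 0.56828, so ∠L ≈ 55.37°.

55.37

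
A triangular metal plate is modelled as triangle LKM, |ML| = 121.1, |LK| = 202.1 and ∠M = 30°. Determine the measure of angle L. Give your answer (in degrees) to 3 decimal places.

∠L ≈ 132.566°

Law of sines: sin K = |ML|·sin M/|LK| ≈ 0.29960.
Since |LK| ≥ |ML|, only the acute value applies: ∠K ≈ 17.43°.
Then ∠L = 180° − ∠M − ∠K ≈ 132.57°.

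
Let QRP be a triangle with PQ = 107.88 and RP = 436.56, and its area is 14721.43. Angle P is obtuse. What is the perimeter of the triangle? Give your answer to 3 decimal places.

From area = ½·RP·PQ·sin P, we get sin P = 2·area/(RP·PQ) ≈ 0.62517.
Taking the obtuse solution, ∠P ≈ 141.31°.
Law of cosines then gives QR ≈ 525.11.
Perimeter = 436.56 + 107.88 + 525.11 = 1069.5.

perimeter ≈ 1069.549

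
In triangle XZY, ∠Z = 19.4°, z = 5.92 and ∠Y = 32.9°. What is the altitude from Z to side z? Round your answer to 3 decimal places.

h_Z ≈ 7.660

The third angle is ∠X = 180° − ∠Z − ∠Y = 127.70°.
Law of sines: x = z·sin X/sin Z ≈ 14.102.
Law of sines: y = z·sin Y/sin Z ≈ 9.6808.
Area = ½·z·x·sin Y ≈ 22.673.
The altitude from Z has length 2·area/z ≈ 7.6597.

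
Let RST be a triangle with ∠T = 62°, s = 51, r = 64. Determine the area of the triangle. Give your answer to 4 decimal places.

Area = ½·r·s·sin T ≈ 1441.

area ≈ 1440.9705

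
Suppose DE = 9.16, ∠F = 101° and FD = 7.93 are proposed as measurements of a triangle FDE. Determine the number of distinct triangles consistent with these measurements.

FD·sin F = 7.93·sin(101°) ≈ 7.784.
Since ∠F is not acute, a triangle exists only if DE > FD; here DE > FD, so there is exactly one triangle.

1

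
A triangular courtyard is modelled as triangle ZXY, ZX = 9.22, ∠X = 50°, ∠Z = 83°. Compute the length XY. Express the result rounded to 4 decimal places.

The third angle is ∠Y = 180° − ∠Z − ∠X = 47.00°.
Law of sines: XY = ZX·sin Z/sin Y ≈ 12.513.

12.5128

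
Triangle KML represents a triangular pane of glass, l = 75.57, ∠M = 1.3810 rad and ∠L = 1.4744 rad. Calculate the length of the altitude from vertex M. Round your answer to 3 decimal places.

h_M ≈ 21.334

The third angle is ∠K = π − ∠M − ∠L = 0.2862 rad.
Law of sines: k = l·sin K/sin L ≈ 21.433.
Law of sines: m = l·sin M/sin L ≈ 74.559.
Area = ½·l·k·sin M ≈ 795.31.
The altitude from M has length 2·area/m ≈ 21.334.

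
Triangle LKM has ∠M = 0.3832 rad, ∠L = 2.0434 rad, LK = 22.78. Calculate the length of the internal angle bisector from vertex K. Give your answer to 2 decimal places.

The third angle is ∠K = π − ∠M − ∠L = 0.7150 rad.
Law of sines: KM = LK·sin L/sin M ≈ 54.249.
Law of sines: ML = LK·sin K/sin M ≈ 39.944.
The bisector from K has length 2·LK·KM·cos(∠K/2)/(LK+KM) ≈ 30.058.

t_K ≈ 30.06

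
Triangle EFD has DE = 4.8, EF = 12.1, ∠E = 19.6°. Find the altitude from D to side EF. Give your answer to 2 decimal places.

By the law of cosines, FD² = DE² + EF² − 2·DE·EF·cos E = 60.021, so FD ≈ 7.7473.
Area = ½·DE·EF·sin E ≈ 9.7415.
The altitude from D has length 2·area/EF ≈ 1.6102.

h_D ≈ 1.61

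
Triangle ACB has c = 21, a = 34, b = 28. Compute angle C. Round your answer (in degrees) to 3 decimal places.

∠C ≈ 38.067°

By the law of cosines, cos C = (b² + a² − c²) / (2·b·a) ≈ 0.78729, so ∠C ≈ 38.07°.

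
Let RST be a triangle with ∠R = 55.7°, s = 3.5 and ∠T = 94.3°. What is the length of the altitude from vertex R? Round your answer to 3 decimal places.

h_R ≈ 3.490

The third angle is ∠S = 180° − ∠T − ∠R = 30.00°.
Law of sines: r = s·sin R/sin S ≈ 5.7827.
Law of sines: t = s·sin T/sin S ≈ 6.9803.
Area = ½·s·r·sin T ≈ 10.091.
The altitude from R has length 2·area/r ≈ 3.4901.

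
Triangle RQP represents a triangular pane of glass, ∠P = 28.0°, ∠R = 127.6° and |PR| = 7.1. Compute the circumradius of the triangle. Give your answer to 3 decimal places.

8.593

The third angle is ∠Q = 180° − ∠P − ∠R = 24.40°.
Law of sines: |QP| = |PR|·sin R/sin Q ≈ 13.617.
Law of sines: |RQ| = |PR|·sin P/sin Q ≈ 8.0688.
Circumradius = |PR|/(2 sin Q) ≈ 8.5935.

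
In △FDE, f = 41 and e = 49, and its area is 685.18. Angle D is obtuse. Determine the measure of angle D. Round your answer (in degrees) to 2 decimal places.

From area = ½·e·f·sin D, we get sin D = 2·area/(e·f) ≈ 0.68211.
Taking the obtuse solution, ∠D ≈ 136.99°.

∠D ≈ 136.99°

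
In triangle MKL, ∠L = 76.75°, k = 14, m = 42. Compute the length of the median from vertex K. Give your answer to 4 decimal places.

m_K ≈ 40.9662

By the law of cosines, l² = m² + k² − 2·m·k·cos L = 1690.5, so l ≈ 41.115.
Median from K: ½√(2·l² + 2·m² − k²) ≈ 40.966.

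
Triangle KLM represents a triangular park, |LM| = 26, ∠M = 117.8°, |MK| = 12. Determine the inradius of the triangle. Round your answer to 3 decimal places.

By the law of cosines, |KL|² = |LM|² + |MK|² − 2·|LM|·|MK|·cos M = 1111, so |KL| ≈ 33.332.
Area = ½·|LM|·|MK|·sin M ≈ 137.99.
Semiperimeter s = (26+12+33.332)/2 = 35.666.
Inradius = area/s = 137.99/35.666 ≈ 3.8691.

r ≈ 3.869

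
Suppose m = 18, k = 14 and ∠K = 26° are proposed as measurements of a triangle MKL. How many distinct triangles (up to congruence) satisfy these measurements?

2

m·sin K = 18·sin(26°) ≈ 7.891.
Since m sin K < k < m (7.891 < 14 < 18), two triangles exist.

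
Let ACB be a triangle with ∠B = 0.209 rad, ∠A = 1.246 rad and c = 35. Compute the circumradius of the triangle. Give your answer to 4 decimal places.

The third angle is ∠C = π − ∠B − ∠A = 1.687 rad.
Law of sines: a = c·sin A/sin C ≈ 33.394.
Law of sines: b = c·sin B/sin C ≈ 7.3108.
Circumradius = c/(2 sin C) ≈ 17.618.

R ≈ 17.6180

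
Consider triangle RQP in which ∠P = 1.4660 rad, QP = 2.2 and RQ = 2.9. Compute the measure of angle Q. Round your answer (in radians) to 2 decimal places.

Law of sines: sin R = QP·sin P/RQ ≈ 0.75446.
Since RQ ≥ QP, only the acute value applies: ∠R ≈ 0.8548 rad.
Then ∠Q = π − ∠P − ∠R ≈ 0.8208 rad.

∠Q ≈ 0.82 rad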